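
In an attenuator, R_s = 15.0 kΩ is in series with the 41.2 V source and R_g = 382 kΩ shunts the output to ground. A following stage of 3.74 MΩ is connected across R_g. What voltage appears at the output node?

The load sits in parallel with R_g: R_g‖R_L = (382 × 3740) / (382 + 3740) = 346.6 kΩ.
V_out = 41.2 × 346.6 / (15.0 + 346.6) = 41.2 × 346.6/361.6 = 39.5 V.
(Unloaded it would have been 39.6 V.)

V_out ≈ 39.5 V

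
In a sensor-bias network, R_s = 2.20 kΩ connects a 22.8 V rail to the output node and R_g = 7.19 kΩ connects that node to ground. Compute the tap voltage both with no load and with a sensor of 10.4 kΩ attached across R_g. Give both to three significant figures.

Unloaded: 17.5 V; loaded: 15.0 V

Open-circuit: V = 22.8 × 7.19/(2.20 + 7.19) = 17.5 V.
With the load, R_g becomes R_g‖R_L = 4.251 kΩ, so V = 22.8 × 4.251/6.451 = 15.0 V.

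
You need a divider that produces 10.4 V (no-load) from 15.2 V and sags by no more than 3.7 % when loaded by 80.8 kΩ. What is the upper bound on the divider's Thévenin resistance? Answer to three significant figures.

R_th ≤ 3.10 kΩ

Loading drop = R_th/(R_th + R_L) ≤ 0.0370, so R_th ≤ R_L · ε/(1−ε) = 80.8 kΩ × 0.0370/0.9630 = 3.10 kΩ.
(Any R1, R2 with R2/(R1+R2) = 0.684 and R1‖R2 ≤ 3.10 kΩ will meet the spec.)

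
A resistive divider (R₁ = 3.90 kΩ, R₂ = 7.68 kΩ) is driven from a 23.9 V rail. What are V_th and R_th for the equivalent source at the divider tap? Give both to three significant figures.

V_th is the open-circuit tap voltage: 23.9 × 7.68/(3.90 + 7.68) = 15.9 V.
With the supply zeroed, R₁ and R₂ appear in parallel from the tap: R_th = R₁‖R₂ = (3.90 × 7.68)/11.58 = 2.59 kΩ.

V_th = 15.9 V, R_th = 2.59 kΩ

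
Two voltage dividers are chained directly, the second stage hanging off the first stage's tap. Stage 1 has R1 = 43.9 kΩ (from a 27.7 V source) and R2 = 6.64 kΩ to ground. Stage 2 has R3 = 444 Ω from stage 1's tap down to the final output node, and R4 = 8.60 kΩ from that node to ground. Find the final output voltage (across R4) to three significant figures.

Stage 2 presents R3+R4 = 9044 Ω as a load on stage 1's tap.
Stage 1's lower leg becomes R2‖(R3+R4) = 3829 Ω, so V_mid = 27.7 × 3829/47730 = 2.222 V.
Stage 2 is itself unloaded: V_out = V_mid × R4/(R3+R4) = 2.222 × 8600/9044 = 2.11 V.

V_out ≈ 2.11 V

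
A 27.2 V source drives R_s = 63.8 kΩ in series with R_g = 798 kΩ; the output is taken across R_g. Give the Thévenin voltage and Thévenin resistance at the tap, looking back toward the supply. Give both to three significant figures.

V_th is the open-circuit tap voltage: 27.2 × 798/(63.8 + 798) = 25.2 V.
With the supply zeroed, R_s and R_g appear in parallel from the tap: R_th = R_s‖R_g = (63.8 × 798)/861.8 = 59.1 kΩ.

V_th = 25.2 V, R_th = 59.1 kΩ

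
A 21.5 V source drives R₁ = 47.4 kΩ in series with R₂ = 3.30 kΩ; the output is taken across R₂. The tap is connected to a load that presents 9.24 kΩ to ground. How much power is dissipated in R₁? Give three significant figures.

P ≈ 8.82 mW

Total resistance from the source is R₁ + (R₂‖R_L) = 49.83 kΩ, so I = 21.5/49.83 kΩ = 0.4315 mA.
P = I²·R₁ = (0.4315 mA)² × 47.4 kΩ = 8.82 mW.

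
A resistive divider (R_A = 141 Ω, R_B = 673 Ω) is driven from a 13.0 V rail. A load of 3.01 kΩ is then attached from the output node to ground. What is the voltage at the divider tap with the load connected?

V_out ≈ 10.3 V

The load sits in parallel with R_B: R_B‖R_L = (673 × 3010) / (673 + 3010) = 550.0 Ω.
V_out = 13.0 × 550.0 / (141 + 550.0) = 13.0 × 550.0/691.0 = 10.3 V.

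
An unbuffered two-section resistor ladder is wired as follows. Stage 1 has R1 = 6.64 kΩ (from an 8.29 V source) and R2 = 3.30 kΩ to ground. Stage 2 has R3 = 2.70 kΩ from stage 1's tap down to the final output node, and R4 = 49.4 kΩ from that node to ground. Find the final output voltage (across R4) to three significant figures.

V_out ≈ 2.50 V

Stage 2 presents R3+R4 = 52.10 kΩ as a load on stage 1's tap.
Stage 1's lower leg becomes R2‖(R3+R4) = 3.103 kΩ, so V_mid = 8.29 × 3.103/9.743 = 2.640 V.
Stage 2 is itself unloaded: V_out = V_mid × R4/(R3+R4) = 2.640 × 49.4/52.10 = 2.50 V.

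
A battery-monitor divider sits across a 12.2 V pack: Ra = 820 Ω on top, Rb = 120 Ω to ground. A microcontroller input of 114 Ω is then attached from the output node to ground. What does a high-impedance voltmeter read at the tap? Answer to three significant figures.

V_out ≈ 0.812 V

The load sits in parallel with Rb: Rb‖R_L = (120 × 114) / (120 + 114) = 58.46 Ω.
V_out = 12.2 × 58.46 / (820 + 58.46) = 12.2 × 58.46/878.5 = 0.812 V.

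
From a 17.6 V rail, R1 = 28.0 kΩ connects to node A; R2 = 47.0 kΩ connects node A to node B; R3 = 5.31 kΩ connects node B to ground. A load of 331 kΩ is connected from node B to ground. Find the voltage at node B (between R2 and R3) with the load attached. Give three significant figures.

V ≈ 1.15 V

At node B, R3 is in parallel with the load: R3‖R_L = 5.226 kΩ.
Below node A the resistance is R2 + (R3‖R_L) = 52.23 kΩ, so V_A = 17.6 × 52.23/80.23 = 11.46 V.
Then V_B = V_A × (R3‖R_L)/(R2 + R3‖R_L) = 11.46 × 5.226/52.23 = 1.15 V.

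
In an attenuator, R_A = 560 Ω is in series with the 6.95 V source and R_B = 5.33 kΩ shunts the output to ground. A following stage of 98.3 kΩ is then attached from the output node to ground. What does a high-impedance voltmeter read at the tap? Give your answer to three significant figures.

The load sits in parallel with R_B: R_B‖R_L = (5330 × 98300) / (5330 + 98300) = 5056 Ω.
V_out = 6.95 × 5056 / (560 + 5056) = 6.95 × 5056/5616 = 6.26 V.

V_out ≈ 6.26 V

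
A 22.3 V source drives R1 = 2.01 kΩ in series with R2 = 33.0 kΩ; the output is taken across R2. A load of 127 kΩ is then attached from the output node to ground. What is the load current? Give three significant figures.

R2‖R_L = 26.19 kΩ; V_out = 22.3 × 26.19/28.20 = 20.71 V.
I_L = V_out / R_L = 20.71 / 127 kΩ = 0.163 mA.

I_L ≈ 0.163 mA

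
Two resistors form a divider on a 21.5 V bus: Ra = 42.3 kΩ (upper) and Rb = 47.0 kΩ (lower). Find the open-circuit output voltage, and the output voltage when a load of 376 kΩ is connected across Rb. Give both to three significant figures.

Unloaded: 11.3 V; loaded: 10.7 V

Open-circuit: V = 21.5 × 47.0/(42.3 + 47.0) = 11.3 V.
With the load, Rb becomes Rb‖R_L = 41.78 kΩ, so V = 21.5 × 41.78/84.08 = 10.7 V.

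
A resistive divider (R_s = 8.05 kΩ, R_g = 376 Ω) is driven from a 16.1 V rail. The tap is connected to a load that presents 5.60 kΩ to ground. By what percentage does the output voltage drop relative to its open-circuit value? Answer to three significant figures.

6.03 %

The divider's output (Thévenin) resistance is R_s‖R_g = 359.2 Ω.
Fractional drop under load = R_th/(R_th + R_L) = 359.2 / (359.2 + 5600) = 0.06028.
So the output falls by 6.03 %.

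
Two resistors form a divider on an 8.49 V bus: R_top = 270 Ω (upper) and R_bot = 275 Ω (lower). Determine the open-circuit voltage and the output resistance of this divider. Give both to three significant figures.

V_th is the open-circuit tap voltage: 8.49 × 275/(270 + 275) = 4.28 V.
With the supply zeroed, R_top and R_bot appear in parallel from the tap: R_th = R_top‖R_bot = (270 × 275)/545.0 = 136 Ω.

V_th = 4.28 V, R_th = 136 Ω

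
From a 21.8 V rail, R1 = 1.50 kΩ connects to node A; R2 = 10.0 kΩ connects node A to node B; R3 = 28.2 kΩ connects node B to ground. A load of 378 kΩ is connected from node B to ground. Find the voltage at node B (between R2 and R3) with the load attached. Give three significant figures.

V ≈ 15.2 V

At node B, R3 is in parallel with the load: R3‖R_L = 26.24 kΩ.
Below node A the resistance is R2 + (R3‖R_L) = 36.24 kΩ, so V_A = 21.8 × 36.24/37.74 = 20.93 V.
Then V_B = V_A × (R3‖R_L)/(R2 + R3‖R_L) = 20.93 × 26.24/36.24 = 15.2 V.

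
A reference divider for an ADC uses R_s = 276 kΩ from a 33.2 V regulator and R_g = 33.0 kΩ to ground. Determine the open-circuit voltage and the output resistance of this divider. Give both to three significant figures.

V_th = 3.55 V, R_th = 29.5 kΩ

V_th is the open-circuit tap voltage: 33.2 × 33.0/(276 + 33.0) = 3.55 V.
With the supply zeroed, R_s and R_g appear in parallel from the tap: R_th = R_s‖R_g = (276 × 33.0)/309.0 = 29.5 kΩ.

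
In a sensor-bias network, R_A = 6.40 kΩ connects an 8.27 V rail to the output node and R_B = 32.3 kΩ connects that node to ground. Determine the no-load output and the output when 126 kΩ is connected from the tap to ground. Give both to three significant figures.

Open-circuit: V = 8.27 × 32.3/(6.40 + 32.3) = 6.90 V.
With the load, R_B becomes R_B‖R_L = 25.71 kΩ, so V = 8.27 × 25.71/32.11 = 6.62 V.

Unloaded: 6.90 V; loaded: 6.62 V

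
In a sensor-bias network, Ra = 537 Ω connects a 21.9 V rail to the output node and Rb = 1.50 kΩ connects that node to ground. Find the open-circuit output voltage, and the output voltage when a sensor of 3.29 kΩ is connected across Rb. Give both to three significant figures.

Open-circuit: V = 21.9 × 1500/(537 + 1500) = 16.1 V.
With the load, Rb becomes Rb‖R_L = 1030 Ω, so V = 21.9 × 1030/1567 = 14.4 V.

Unloaded: 16.1 V; loaded: 14.4 V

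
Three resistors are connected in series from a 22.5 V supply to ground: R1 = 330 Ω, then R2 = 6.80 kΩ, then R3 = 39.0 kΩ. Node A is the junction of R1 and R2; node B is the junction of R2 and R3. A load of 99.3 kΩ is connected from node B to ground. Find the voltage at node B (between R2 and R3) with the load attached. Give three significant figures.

V ≈ 17.9 V

At node B, R3 is in parallel with the load: R3‖R_L = 28000 Ω.
Below node A the resistance is R2 + (R3‖R_L) = 34800 Ω, so V_A = 22.5 × 34800/35130 = 22.29 V.
Then V_B = V_A × (R3‖R_L)/(R2 + R3‖R_L) = 22.29 × 28000/34800 = 17.9 V.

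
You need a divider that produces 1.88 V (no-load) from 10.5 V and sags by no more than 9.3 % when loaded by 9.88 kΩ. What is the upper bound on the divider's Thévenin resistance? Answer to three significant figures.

Loading drop = R_th/(R_th + R_L) ≤ 0.0930, so R_th ≤ R_L · ε/(1−ε) = 9.88 kΩ × 0.0930/0.9070 = 1.01 kΩ.

R_th ≤ 1.01 kΩ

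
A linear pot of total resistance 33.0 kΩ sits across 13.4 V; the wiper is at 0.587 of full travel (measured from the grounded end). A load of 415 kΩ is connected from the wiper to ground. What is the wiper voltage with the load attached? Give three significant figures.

The wiper splits the pot into (1−α)R = 13.63 kΩ above and αR = 19.37 kΩ below.
Lower section ‖ load = 18.51 kΩ.
V_wiper = 13.4 × 18.51/(13.63 + 18.51) = 7.72 V.

V ≈ 7.72 V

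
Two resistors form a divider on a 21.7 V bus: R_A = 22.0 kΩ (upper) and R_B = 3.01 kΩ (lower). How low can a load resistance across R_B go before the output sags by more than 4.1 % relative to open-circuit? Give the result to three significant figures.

R_L(min) ≈ 61.9 kΩ

Output resistance R_th = R_A‖R_B = (22.0 × 3.01)/25.01 = 2.648 kΩ.
The fractional drop is R_th/(R_th + R_L); requiring this ≤ 0.0410 gives R_L ≥ R_th(1/0.0410 − 1) = 2.648 × 23.39 = 61.9 kΩ.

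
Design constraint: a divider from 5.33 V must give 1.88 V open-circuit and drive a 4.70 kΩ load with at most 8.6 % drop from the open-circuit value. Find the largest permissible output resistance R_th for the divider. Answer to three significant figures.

R_th ≤ 442 Ω

Loading drop = R_th/(R_th + R_L) ≤ 0.0860, so R_th ≤ R_L · ε/(1−ε) = 4.70 kΩ × 0.0860/0.9140 = 442 Ω.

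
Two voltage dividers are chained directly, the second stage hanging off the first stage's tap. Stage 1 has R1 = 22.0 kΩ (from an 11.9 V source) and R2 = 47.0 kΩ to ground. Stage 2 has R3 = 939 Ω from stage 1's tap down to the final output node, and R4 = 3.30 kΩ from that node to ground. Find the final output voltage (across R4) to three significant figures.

V_out ≈ 1.39 V

Stage 2 presents R3+R4 = 4239 Ω as a load on stage 1's tap.
Stage 1's lower leg becomes R2‖(R3+R4) = 3888 Ω, so V_mid = 11.9 × 3888/25890 = 1.787 V.
Stage 2 is itself unloaded: V_out = V_mid × R4/(R3+R4) = 1.787 × 3300/4239 = 1.39 V.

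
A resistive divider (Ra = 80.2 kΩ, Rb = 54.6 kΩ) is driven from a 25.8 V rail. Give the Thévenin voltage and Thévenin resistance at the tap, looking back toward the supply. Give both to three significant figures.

V_th = 10.5 V, R_th = 32.5 kΩ

V_th is the open-circuit tap voltage: 25.8 × 54.6/(80.2 + 54.6) = 10.5 V.
With the supply zeroed, Ra and Rb appear in parallel from the tap: R_th = Ra‖Rb = (80.2 × 54.6)/134.8 = 32.5 kΩ.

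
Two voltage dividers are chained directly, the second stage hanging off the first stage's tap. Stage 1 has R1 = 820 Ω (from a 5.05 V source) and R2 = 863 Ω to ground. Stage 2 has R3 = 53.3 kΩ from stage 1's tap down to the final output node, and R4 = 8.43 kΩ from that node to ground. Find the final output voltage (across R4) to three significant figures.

V_out ≈ 0.351 V

Stage 2 presents R3+R4 = 61730 Ω as a load on stage 1's tap.
Stage 1's lower leg becomes R2‖(R3+R4) = 851.1 Ω, so V_mid = 5.05 × 851.1/1671 = 2.572 V.
Stage 2 is itself unloaded: V_out = V_mid × R4/(R3+R4) = 2.572 × 8430/61730 = 0.351 V.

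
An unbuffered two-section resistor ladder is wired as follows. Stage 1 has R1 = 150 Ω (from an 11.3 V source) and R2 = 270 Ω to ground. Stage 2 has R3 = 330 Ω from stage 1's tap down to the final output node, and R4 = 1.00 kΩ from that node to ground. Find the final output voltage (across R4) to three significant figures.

V_out ≈ 5.09 V

Stage 2 presents R3+R4 = 1330 Ω as a load on stage 1's tap.
Stage 1's lower leg becomes R2‖(R3+R4) = 224.4 Ω, so V_mid = 11.3 × 224.4/374.4 = 6.773 V.
Stage 2 is itself unloaded: V_out = V_mid × R4/(R3+R4) = 6.773 × 1000/1330 = 5.09 V.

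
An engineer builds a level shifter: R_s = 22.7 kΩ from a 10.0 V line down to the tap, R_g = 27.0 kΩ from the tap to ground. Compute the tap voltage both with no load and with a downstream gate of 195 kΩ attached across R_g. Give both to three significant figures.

Open-circuit: V = 10.0 × 27.0/(22.7 + 27.0) = 5.43 V.
With the load, R_g becomes R_g‖R_L = 23.72 kΩ, so V = 10.0 × 23.72/46.42 = 5.11 V.

Unloaded: 5.43 V; loaded: 5.11 V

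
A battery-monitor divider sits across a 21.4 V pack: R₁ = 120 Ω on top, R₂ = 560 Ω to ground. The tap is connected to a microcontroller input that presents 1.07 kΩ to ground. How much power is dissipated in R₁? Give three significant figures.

P ≈ 231 mW

Total resistance from the source is R₁ + (R₂‖R_L) = 487.6 Ω, so I = 21.4/487.6 Ω = 43.89 mA.
P = I²·R₁ = (43.89 mA)² × 120 Ω = 231 mW.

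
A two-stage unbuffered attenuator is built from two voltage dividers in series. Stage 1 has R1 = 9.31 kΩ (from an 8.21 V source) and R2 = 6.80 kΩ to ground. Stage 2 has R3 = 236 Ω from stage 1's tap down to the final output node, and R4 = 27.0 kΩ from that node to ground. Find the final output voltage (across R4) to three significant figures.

Stage 2 presents R3+R4 = 27240 Ω as a load on stage 1's tap.
Stage 1's lower leg becomes R2‖(R3+R4) = 5441 Ω, so V_mid = 8.21 × 5441/14750 = 3.028 V.
Stage 2 is itself unloaded: V_out = V_mid × R4/(R3+R4) = 3.028 × 27000/27240 = 3.00 V.

V_out ≈ 3.00 V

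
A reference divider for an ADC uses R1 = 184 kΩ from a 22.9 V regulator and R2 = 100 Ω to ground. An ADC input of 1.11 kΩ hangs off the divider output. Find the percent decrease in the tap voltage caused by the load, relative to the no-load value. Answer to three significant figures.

The divider's output (Thévenin) resistance is R1‖R2 = 99.95 Ω.
Fractional drop under load = R_th/(R_th + R_L) = 99.95 / (99.95 + 1110) = 0.08260.
So the output falls by 8.26 %.

8.26 %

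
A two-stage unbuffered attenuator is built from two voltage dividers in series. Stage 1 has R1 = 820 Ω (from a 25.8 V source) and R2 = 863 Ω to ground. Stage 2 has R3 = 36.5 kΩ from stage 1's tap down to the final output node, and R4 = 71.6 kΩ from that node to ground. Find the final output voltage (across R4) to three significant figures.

V_out ≈ 8.73 V

Stage 2 presents R3+R4 = 108100 Ω as a load on stage 1's tap.
Stage 1's lower leg becomes R2‖(R3+R4) = 856.2 Ω, so V_mid = 25.8 × 856.2/1676 = 13.18 V.
Stage 2 is itself unloaded: V_out = V_mid × R4/(R3+R4) = 13.18 × 71600/108100 = 8.73 V.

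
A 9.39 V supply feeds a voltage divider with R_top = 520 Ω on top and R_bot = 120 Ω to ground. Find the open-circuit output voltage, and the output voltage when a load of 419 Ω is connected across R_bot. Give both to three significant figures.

Open-circuit: V = 9.39 × 120/(520 + 120) = 1.76 V.
With the load, R_bot becomes R_bot‖R_L = 93.28 Ω, so V = 9.39 × 93.28/613.3 = 1.43 V.

Unloaded: 1.76 V; loaded: 1.43 V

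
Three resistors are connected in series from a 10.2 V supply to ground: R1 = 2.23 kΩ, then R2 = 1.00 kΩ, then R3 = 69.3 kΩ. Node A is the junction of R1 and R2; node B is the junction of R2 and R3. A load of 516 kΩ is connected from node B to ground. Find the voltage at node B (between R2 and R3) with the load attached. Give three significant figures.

V ≈ 9.69 V

At node B, R3 is in parallel with the load: R3‖R_L = 61.09 kΩ.
Below node A the resistance is R2 + (R3‖R_L) = 62.09 kΩ, so V_A = 10.2 × 62.09/64.32 = 9.846 V.
Then V_B = V_A × (R3‖R_L)/(R2 + R3‖R_L) = 9.846 × 61.09/62.09 = 9.69 V.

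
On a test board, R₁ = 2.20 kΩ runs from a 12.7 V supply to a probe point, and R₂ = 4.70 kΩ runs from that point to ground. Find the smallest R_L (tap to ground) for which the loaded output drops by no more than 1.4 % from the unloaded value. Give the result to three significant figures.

R_L(min) ≈ 106 kΩ

Output resistance R_th = R₁‖R₂ = (2.20 × 4.70)/6.900 = 1.499 kΩ.
The fractional drop is R_th/(R_th + R_L); requiring this ≤ 0.0140 gives R_L ≥ R_th(1/0.0140 − 1) = 1.499 × 70.43 = 106 kΩ.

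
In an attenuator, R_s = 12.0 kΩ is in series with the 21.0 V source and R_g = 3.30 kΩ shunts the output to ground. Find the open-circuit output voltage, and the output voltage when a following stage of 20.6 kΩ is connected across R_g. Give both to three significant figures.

Unloaded: 4.53 V; loaded: 4.02 V

Open-circuit: V = 21.0 × 3.30/(12.0 + 3.30) = 4.53 V.
With the load, R_g becomes R_g‖R_L = 2.844 kΩ, so V = 21.0 × 2.844/14.84 = 4.02 V.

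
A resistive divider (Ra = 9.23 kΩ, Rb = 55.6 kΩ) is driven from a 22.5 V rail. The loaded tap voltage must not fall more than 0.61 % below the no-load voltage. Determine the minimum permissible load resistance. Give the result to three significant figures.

R_L(min) ≈ 1.29 MΩ

Output resistance R_th = Ra‖Rb = (9.23 × 55.6)/64.83 = 7.916 kΩ.
The fractional drop is R_th/(R_th + R_L); requiring this ≤ 0.00610 gives R_L ≥ R_th(1/0.00610 − 1) = 7.916 × 162.9 = 1.29 MΩ.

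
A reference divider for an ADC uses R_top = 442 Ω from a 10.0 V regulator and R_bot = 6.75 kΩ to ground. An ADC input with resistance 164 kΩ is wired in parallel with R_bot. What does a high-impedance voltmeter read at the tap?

V_out ≈ 9.36 V

The load sits in parallel with R_bot: R_bot‖R_L = (6750 × 164000) / (6750 + 164000) = 6483 Ω.
V_out = 10.0 × 6483 / (442 + 6483) = 10.0 × 6483/6925 = 9.36 V.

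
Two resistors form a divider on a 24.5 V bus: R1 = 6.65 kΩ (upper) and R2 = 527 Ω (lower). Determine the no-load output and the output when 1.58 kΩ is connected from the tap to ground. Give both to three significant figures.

Open-circuit: V = 24.5 × 527/(6650 + 527) = 1.80 V.
With the load, R2 becomes R2‖R_L = 395.2 Ω, so V = 24.5 × 395.2/7045 = 1.37 V.

Unloaded: 1.80 V; loaded: 1.37 V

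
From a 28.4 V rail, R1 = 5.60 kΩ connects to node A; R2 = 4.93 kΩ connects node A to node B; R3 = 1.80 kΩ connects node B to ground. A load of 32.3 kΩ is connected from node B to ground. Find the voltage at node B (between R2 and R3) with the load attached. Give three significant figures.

At node B, R3 is in parallel with the load: R3‖R_L = 1.705 kΩ.
Below node A the resistance is R2 + (R3‖R_L) = 6.635 kΩ, so V_A = 28.4 × 6.635/12.23 = 15.40 V.
Then V_B = V_A × (R3‖R_L)/(R2 + R3‖R_L) = 15.40 × 1.705/6.635 = 3.96 V.

V ≈ 3.96 V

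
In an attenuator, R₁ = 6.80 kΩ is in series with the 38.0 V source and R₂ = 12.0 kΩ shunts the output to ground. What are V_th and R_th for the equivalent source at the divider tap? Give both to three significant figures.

V_th = 24.3 V, R_th = 4.34 kΩ

V_th is the open-circuit tap voltage: 38.0 × 12.0/(6.80 + 12.0) = 24.3 V.
With the supply zeroed, R₁ and R₂ appear in parallel from the tap: R_th = R₁‖R₂ = (6.80 × 12.0)/18.80 = 4.34 kΩ.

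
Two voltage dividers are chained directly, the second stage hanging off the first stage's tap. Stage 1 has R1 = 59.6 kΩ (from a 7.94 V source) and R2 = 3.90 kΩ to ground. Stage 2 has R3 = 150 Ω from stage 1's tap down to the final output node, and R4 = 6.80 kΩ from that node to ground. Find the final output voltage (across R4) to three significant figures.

V_out ≈ 0.313 V

Stage 2 presents R3+R4 = 6950 Ω as a load on stage 1's tap.
Stage 1's lower leg becomes R2‖(R3+R4) = 2498 Ω, so V_mid = 7.94 × 2498/62100 = 0.3194 V.
Stage 2 is itself unloaded: V_out = V_mid × R4/(R3+R4) = 0.3194 × 6800/6950 = 0.313 V.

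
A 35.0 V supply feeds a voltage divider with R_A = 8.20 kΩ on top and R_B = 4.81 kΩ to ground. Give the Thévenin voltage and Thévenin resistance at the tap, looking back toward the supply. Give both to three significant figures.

V_th = 12.9 V, R_th = 3.03 kΩ

V_th is the open-circuit tap voltage: 35.0 × 4.81/(8.20 + 4.81) = 12.9 V.
With the supply zeroed, R_A and R_B appear in parallel from the tap: R_th = R_A‖R_B = (8.20 × 4.81)/13.01 = 3.03 kΩ.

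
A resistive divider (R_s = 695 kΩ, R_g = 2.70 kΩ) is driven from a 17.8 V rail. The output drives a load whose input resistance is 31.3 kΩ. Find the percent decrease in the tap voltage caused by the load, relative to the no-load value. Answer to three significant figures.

The divider's output (Thévenin) resistance is R_s‖R_g = 2.690 kΩ.
Fractional drop under load = R_th/(R_th + R_L) = 2.690 / (2.690 + 31.3) = 0.07913.
So the output falls by 7.91 %.

7.91 %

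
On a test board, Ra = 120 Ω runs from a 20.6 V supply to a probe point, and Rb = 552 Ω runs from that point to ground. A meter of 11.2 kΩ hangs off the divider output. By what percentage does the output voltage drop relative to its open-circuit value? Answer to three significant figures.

The divider's output (Thévenin) resistance is Ra‖Rb = 98.57 Ω.
Fractional drop under load = R_th/(R_th + R_L) = 98.57 / (98.57 + 11200) = 0.008724.
So the output falls by 0.872 %.

0.872 %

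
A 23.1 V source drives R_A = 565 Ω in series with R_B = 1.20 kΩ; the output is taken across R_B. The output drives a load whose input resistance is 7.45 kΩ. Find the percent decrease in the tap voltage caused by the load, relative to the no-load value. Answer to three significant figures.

4.90 %

The divider's output (Thévenin) resistance is R_A‖R_B = 384.1 Ω.
Fractional drop under load = R_th/(R_th + R_L) = 384.1 / (384.1 + 7450) = 0.04903.
So the output falls by 4.90 %.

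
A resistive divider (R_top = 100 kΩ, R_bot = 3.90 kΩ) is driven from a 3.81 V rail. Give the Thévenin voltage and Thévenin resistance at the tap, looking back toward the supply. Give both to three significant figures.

V_th is the open-circuit tap voltage: 3.81 × 3.90/(100 + 3.90) = 0.143 V.
With the supply zeroed, R_top and R_bot appear in parallel from the tap: R_th = R_top‖R_bot = (100 × 3.90)/103.9 = 3.75 kΩ.

V_th = 0.143 V, R_th = 3.75 kΩ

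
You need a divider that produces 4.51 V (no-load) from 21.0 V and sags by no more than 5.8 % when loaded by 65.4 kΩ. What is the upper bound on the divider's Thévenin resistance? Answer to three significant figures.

R_th ≤ 4.03 kΩ

Loading drop = R_th/(R_th + R_L) ≤ 0.0580, so R_th ≤ R_L · ε/(1−ε) = 65.4 kΩ × 0.0580/0.9420 = 4.03 kΩ.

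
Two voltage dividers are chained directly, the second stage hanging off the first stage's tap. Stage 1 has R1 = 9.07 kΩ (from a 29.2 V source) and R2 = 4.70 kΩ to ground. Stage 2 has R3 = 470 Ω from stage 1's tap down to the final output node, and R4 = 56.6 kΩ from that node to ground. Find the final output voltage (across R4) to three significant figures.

V_out ≈ 9.38 V

Stage 2 presents R3+R4 = 57070 Ω as a load on stage 1's tap.
Stage 1's lower leg becomes R2‖(R3+R4) = 4342 Ω, so V_mid = 29.2 × 4342/13410 = 9.454 V.
Stage 2 is itself unloaded: V_out = V_mid × R4/(R3+R4) = 9.454 × 56600/57070 = 9.38 V.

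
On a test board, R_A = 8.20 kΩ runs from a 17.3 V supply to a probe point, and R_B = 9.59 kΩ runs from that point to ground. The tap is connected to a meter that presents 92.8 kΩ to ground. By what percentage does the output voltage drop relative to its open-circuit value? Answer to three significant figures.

The divider's output (Thévenin) resistance is R_A‖R_B = 4.420 kΩ.
Fractional drop under load = R_th/(R_th + R_L) = 4.420 / (4.420 + 92.8) = 0.04547.
So the output falls by 4.55 %.

4.55 %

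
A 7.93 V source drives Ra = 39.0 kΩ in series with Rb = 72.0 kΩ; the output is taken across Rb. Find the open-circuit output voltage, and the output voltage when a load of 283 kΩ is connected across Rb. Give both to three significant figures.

Open-circuit: V = 7.93 × 72.0/(39.0 + 72.0) = 5.14 V.
With the load, Rb becomes Rb‖R_L = 57.40 kΩ, so V = 7.93 × 57.40/96.40 = 4.72 V.

Unloaded: 5.14 V; loaded: 4.72 V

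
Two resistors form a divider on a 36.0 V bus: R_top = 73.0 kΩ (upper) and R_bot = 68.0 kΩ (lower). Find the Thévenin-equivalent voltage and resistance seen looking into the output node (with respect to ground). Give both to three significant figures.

V_th is the open-circuit tap voltage: 36.0 × 68.0/(73.0 + 68.0) = 17.4 V.
With the supply zeroed, R_top and R_bot appear in parallel from the tap: R_th = R_top‖R_bot = (73.0 × 68.0)/141.0 = 35.2 kΩ.

V_th = 17.4 V, R_th = 35.2 kΩ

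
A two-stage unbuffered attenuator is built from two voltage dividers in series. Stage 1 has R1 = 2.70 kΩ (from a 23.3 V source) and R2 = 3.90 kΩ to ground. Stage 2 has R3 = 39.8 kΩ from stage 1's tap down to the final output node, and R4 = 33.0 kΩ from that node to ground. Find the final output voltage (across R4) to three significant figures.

V_out ≈ 6.11 V

Stage 2 presents R3+R4 = 72.80 kΩ as a load on stage 1's tap.
Stage 1's lower leg becomes R2‖(R3+R4) = 3.702 kΩ, so V_mid = 23.3 × 3.702/6.402 = 13.47 V.
Stage 2 is itself unloaded: V_out = V_mid × R4/(R3+R4) = 13.47 × 33.0/72.80 = 6.11 V.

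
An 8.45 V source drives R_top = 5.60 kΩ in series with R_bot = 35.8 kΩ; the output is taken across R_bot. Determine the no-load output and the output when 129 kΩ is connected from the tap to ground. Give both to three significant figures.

Open-circuit: V = 8.45 × 35.8/(5.60 + 35.8) = 7.31 V.
With the load, R_bot becomes R_bot‖R_L = 28.02 kΩ, so V = 8.45 × 28.02/33.62 = 7.04 V.

Unloaded: 7.31 V; loaded: 7.04 V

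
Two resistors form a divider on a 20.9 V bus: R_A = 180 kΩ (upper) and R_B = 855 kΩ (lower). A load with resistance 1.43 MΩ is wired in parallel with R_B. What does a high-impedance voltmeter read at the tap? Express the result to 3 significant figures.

The load sits in parallel with R_B: R_B‖R_L = (855 × 1430) / (855 + 1430) = 535.1 kΩ.
V_out = 20.9 × 535.1 / (180 + 535.1) = 20.9 × 535.1/715.1 = 15.6 V.
(Unloaded it would have been 17.3 V.)

V_out ≈ 15.6 V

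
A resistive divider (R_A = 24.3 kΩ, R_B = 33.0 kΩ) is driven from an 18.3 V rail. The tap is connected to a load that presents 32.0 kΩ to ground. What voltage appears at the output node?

The load sits in parallel with R_B: R_B‖R_L = (33.0 × 32.0) / (33.0 + 32.0) = 16.25 kΩ.
V_out = 18.3 × 16.25 / (24.3 + 16.25) = 18.3 × 16.25/40.55 = 7.33 V.
(Unloaded it would have been 10.5 V.)

V_out ≈ 7.33 V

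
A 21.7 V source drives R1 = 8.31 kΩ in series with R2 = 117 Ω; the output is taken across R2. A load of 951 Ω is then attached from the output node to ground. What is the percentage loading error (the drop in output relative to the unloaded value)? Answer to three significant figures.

10.8 %

Unloaded V = 21.7 × 117/8427 = 0.30128 V.
Loaded: R2‖R_L = 104.2 Ω, giving V = 21.7 × 104.2/8414 = 0.26868 V.
Drop = (0.30128 − 0.26868) / 0.30128 = 10.8 %.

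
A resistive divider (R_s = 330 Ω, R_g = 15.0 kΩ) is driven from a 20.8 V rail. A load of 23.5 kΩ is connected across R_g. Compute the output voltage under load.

V_out ≈ 20.1 V

The load sits in parallel with R_g: R_g‖R_L = (15000 × 23500) / (15000 + 23500) = 9156 Ω.
V_out = 20.8 × 9156 / (330 + 9156) = 20.8 × 9156/9486 = 20.1 V.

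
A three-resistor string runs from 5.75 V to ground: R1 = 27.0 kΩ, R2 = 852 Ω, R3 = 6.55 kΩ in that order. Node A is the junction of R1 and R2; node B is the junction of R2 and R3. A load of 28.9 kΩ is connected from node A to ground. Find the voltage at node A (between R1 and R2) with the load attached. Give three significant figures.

Below node A the series string R2+R3 = 7402 Ω sits in parallel with the 28900 Ω load: 5893 Ω.
V_A = 5.75 × 5893/(27000 + 5893) = 1.03 V.

V ≈ 1.03 V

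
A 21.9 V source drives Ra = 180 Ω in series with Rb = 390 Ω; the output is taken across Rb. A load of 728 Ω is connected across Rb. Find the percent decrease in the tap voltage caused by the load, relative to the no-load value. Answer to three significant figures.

Unloaded V = 21.9 × 390/570.0 = 14.984 V.
Loaded: Rb‖R_L = 254.0 Ω, giving V = 21.9 × 254.0/434.0 = 12.816 V.
Drop = (14.984 − 12.816) / 14.984 = 14.5 %.

14.5 %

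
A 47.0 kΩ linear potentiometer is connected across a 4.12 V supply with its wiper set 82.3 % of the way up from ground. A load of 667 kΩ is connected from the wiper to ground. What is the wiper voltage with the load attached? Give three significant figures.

V ≈ 3.36 V

The wiper splits the pot into (1−α)R = 8.319 kΩ above and αR = 38.68 kΩ below.
Lower section ‖ load = 36.56 kΩ.
V_wiper = 4.12 × 36.56/(8.319 + 36.56) = 3.36 V.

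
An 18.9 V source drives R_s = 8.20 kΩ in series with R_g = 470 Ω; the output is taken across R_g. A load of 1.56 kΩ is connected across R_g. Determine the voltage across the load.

The load sits in parallel with R_g: R_g‖R_L = (470 × 1560) / (470 + 1560) = 361.2 Ω.
V_out = 18.9 × 361.2 / (8200 + 361.2) = 18.9 × 361.2/8561 = 0.797 V.

V_out ≈ 0.797 V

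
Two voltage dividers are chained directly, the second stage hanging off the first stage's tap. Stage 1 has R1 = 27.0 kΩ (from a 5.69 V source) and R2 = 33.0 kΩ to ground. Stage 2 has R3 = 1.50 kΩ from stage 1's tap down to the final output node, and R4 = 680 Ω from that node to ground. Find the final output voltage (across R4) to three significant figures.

V_out ≈ 0.125 V

Stage 2 presents R3+R4 = 2180 Ω as a load on stage 1's tap.
Stage 1's lower leg becomes R2‖(R3+R4) = 2045 Ω, so V_mid = 5.69 × 2045/29040 = 0.4006 V.
Stage 2 is itself unloaded: V_out = V_mid × R4/(R3+R4) = 0.4006 × 680/2180 = 0.125 V.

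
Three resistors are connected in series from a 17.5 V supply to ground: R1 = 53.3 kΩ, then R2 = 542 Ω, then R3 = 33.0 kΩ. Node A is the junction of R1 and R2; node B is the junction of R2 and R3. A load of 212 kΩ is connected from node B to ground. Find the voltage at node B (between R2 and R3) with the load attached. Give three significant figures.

V ≈ 6.06 V

At node B, R3 is in parallel with the load: R3‖R_L = 28560 Ω.
Below node A the resistance is R2 + (R3‖R_L) = 29100 Ω, so V_A = 17.5 × 29100/82400 = 6.180 V.
Then V_B = V_A × (R3‖R_L)/(R2 + R3‖R_L) = 6.180 × 28560/29100 = 6.06 V.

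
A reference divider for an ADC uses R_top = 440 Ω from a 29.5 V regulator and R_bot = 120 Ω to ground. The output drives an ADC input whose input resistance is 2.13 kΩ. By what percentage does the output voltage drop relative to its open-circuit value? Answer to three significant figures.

The divider's output (Thévenin) resistance is R_top‖R_bot = 94.29 Ω.
Fractional drop under load = R_th/(R_th + R_L) = 94.29 / (94.29 + 2130) = 0.04239.
So the output falls by 4.24 %.

4.24 %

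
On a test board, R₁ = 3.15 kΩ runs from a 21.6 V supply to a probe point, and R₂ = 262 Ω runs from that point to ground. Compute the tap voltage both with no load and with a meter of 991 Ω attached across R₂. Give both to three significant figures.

Open-circuit: V = 21.6 × 262/(3150 + 262) = 1.66 V.
With the load, R₂ becomes R₂‖R_L = 207.2 Ω, so V = 21.6 × 207.2/3357 = 1.33 V.

Unloaded: 1.66 V; loaded: 1.33 V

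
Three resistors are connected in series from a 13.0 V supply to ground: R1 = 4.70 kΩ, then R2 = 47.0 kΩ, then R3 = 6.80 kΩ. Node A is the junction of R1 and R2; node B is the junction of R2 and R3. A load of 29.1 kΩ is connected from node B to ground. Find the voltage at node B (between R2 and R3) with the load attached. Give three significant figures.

At node B, R3 is in parallel with the load: R3‖R_L = 5.512 kΩ.
Below node A the resistance is R2 + (R3‖R_L) = 52.51 kΩ, so V_A = 13.0 × 52.51/57.21 = 11.93 V.
Then V_B = V_A × (R3‖R_L)/(R2 + R3‖R_L) = 11.93 × 5.512/52.51 = 1.25 V.

V ≈ 1.25 V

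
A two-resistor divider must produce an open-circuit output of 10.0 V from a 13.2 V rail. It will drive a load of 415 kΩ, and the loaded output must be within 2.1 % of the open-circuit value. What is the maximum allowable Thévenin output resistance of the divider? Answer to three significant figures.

Loading drop = R_th/(R_th + R_L) ≤ 0.0210, so R_th ≤ R_L · ε/(1−ε) = 415 kΩ × 0.0210/0.9790 = 8.90 kΩ.

R_th ≤ 8.90 kΩ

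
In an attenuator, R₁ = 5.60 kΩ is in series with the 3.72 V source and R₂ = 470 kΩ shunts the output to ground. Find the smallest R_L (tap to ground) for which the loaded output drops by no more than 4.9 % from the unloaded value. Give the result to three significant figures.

Output resistance R_th = R₁‖R₂ = (5.60 × 470)/475.6 = 5.534 kΩ.
The fractional drop is R_th/(R_th + R_L); requiring this ≤ 0.0490 gives R_L ≥ R_th(1/0.0490 − 1) = 5.534 × 19.41 = 107 kΩ.

R_L(min) ≈ 107 kΩ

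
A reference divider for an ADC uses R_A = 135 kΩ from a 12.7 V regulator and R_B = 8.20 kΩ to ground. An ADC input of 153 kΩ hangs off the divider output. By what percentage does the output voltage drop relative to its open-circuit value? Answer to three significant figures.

4.81 %

The divider's output (Thévenin) resistance is R_A‖R_B = 7.730 kΩ.
Fractional drop under load = R_th/(R_th + R_L) = 7.730 / (7.730 + 153) = 0.04810.
So the output falls by 4.81 %.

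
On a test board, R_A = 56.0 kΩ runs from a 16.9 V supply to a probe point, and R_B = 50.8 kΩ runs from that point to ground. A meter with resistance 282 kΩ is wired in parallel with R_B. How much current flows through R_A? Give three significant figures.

R_B‖R_L = 43.05 kΩ, so the source sees R_A + R_B‖R_L = 99.05 kΩ.
I = 16.9 V / 99.05 kΩ = 0.171 mA.

I ≈ 0.171 mA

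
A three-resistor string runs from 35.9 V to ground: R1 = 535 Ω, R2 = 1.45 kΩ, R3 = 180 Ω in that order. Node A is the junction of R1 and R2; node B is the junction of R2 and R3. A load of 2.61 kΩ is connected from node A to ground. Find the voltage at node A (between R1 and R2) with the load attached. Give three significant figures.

V ≈ 23.4 V

Below node A the series string R2+R3 = 1630 Ω sits in parallel with the 2610 Ω load: 1003 Ω.
V_A = 35.9 × 1003/(535 + 1003) = 23.4 V.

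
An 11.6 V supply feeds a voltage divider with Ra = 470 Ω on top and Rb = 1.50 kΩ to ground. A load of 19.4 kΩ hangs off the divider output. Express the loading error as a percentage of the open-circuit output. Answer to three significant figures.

1.81 %

The divider's output (Thévenin) resistance is Ra‖Rb = 357.9 Ω.
Fractional drop under load = R_th/(R_th + R_L) = 357.9 / (357.9 + 19400) = 0.01811.
So the output falls by 1.81 %.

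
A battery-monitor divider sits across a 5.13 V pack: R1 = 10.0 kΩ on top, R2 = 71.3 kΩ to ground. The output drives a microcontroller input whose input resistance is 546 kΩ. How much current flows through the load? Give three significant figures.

R2‖R_L = 63.06 kΩ; V_out = 5.13 × 63.06/73.06 = 4.428 V.
I_L = V_out / R_L = 4.428 / 546 kΩ = 8.11 µA.

I_L ≈ 8.11 µA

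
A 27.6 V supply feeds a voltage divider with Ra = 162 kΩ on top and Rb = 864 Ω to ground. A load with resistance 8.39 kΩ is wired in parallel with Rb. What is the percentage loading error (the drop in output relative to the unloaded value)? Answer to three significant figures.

Unloaded V = 27.6 × 864/162900 = 0.14642 V.
Loaded: Rb‖R_L = 783.3 Ω, giving V = 27.6 × 783.3/162800 = 0.13281 V.
Drop = (0.14642 − 0.13281) / 0.14642 = 9.29 %.

9.29 %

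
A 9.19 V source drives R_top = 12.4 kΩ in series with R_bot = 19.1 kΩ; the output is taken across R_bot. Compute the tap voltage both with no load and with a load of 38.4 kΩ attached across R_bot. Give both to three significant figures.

Unloaded: 5.57 V; loaded: 4.66 V

Open-circuit: V = 9.19 × 19.1/(12.4 + 19.1) = 5.57 V.
With the load, R_bot becomes R_bot‖R_L = 12.76 kΩ, so V = 9.19 × 12.76/25.16 = 4.66 V.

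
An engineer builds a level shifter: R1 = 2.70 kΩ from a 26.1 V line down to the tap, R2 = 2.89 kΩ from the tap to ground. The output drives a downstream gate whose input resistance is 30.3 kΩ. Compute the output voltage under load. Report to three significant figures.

V_out ≈ 12.9 V

The load sits in parallel with R2: R2‖R_L = (2.89 × 30.3) / (2.89 + 30.3) = 2.638 kΩ.
V_out = 26.1 × 2.638 / (2.70 + 2.638) = 26.1 × 2.638/5.338 = 12.9 V.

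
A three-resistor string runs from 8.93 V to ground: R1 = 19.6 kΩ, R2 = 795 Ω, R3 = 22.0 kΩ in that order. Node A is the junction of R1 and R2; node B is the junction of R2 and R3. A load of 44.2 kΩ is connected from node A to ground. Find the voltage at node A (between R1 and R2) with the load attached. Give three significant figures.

V ≈ 3.88 V

Below node A the series string R2+R3 = 22800 Ω sits in parallel with the 44200 Ω load: 15040 Ω.
V_A = 8.93 × 15040/(19600 + 15040) = 3.88 V.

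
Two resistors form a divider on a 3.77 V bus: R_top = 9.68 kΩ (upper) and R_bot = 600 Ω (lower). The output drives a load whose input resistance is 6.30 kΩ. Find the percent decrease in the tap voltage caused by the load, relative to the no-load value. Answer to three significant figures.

The divider's output (Thévenin) resistance is R_top‖R_bot = 565.0 Ω.
Fractional drop under load = R_th/(R_th + R_L) = 565.0 / (565.0 + 6300) = 0.08230.
So the output falls by 8.23 %.

8.23 %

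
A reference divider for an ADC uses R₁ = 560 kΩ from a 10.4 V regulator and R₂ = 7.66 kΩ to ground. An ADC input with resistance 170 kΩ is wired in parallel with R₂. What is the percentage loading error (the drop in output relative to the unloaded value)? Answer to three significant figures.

4.26 %

The divider's output (Thévenin) resistance is R₁‖R₂ = 7.557 kΩ.
Fractional drop under load = R_th/(R_th + R_L) = 7.557 / (7.557 + 170) = 0.04256.
So the output falls by 4.26 %.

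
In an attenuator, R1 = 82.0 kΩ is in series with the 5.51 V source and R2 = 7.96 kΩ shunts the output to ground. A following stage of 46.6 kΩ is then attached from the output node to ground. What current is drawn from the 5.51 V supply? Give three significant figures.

I ≈ 0.0621 mA

R2‖R_L = 6.799 kΩ, so the source sees R1 + R2‖R_L = 88.80 kΩ.
I = 5.51 V / 88.80 kΩ = 0.0621 mA.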